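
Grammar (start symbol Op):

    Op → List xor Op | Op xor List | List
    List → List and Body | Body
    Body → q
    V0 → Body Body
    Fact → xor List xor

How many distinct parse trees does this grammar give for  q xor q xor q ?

4

Parse trees for q xor q xor q:
  [Op [List [Body q]] xor [Op [List [Body q]] xor [Op [List [Body q]]]]]
  [Op [List [Body q]] xor [Op [Op [List [Body q]]] xor [List [Body q]]]]
  [Op [Op [List [Body q]] xor [Op [List [Body q]]]] xor [List [Body q]]]
  [Op [Op [Op [List [Body q]]] xor [List [Body q]]] xor [List [Body q]]]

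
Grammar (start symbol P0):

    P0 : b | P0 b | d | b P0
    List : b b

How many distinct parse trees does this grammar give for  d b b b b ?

1

Parse trees for d b b b b:
  [P0 [P0 [P0 [P0 [P0 d] b] b] b] b]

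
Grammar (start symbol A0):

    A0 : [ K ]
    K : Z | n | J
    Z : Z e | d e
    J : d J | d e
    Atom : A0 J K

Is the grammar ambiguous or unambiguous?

Ambiguous

Witness: [ d e ]

Derivation 1: A0 ⇒ [ K ] ⇒ [ Z ] ⇒ [ d e ]
Derivation 2: A0 ⇒ [ K ] ⇒ [ J ] ⇒ [ d e ]

Two distinct leftmost derivations for the same string.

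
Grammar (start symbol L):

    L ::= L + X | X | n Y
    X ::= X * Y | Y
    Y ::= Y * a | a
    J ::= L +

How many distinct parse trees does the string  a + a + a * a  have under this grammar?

Parse trees for a + a + a * a:
  [L [L [L [X [Y a]]] + [X [Y a]]] + [X [X [Y a]] * [Y a]]]
  [L [L [L [X [Y a]]] + [X [Y a]]] + [X [Y [Y a] * a]]]

2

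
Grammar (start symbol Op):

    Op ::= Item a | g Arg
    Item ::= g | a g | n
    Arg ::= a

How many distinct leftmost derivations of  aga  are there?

1

Parse trees for aga:
  [Op [Item a g] a]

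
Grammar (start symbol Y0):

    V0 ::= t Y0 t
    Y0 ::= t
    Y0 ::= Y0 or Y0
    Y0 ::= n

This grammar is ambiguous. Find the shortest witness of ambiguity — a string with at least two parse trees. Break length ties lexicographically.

length 1: no string has ≥2 trees
length 3: no string has ≥2 trees
length 5: n or n or n has 2 parse trees

Two derivations of n or n or n:
  Y0 ⇒ Y0 or Y0 ⇒ Y0 or Y0 or Y0 ⇒ n or Y0 or Y0 ⇒ n or n or Y0 ⇒ n or n or n
  Y0 ⇒ Y0 or Y0 ⇒ n or Y0 ⇒ n or Y0 or Y0 ⇒ n or n or Y0 ⇒ n or n or n

n or n or n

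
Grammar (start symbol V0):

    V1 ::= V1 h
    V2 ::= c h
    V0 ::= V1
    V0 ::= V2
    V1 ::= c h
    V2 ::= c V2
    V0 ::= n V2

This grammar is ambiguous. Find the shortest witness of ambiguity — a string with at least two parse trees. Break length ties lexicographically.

c h

length 2: c h has 2 parse trees

Two derivations of c h:
  V0 ⇒ V1 ⇒ c h
  V0 ⇒ V2 ⇒ c h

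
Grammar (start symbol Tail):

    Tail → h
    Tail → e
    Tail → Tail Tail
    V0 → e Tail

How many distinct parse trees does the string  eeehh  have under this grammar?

Parse trees for eeehh (showing first 6 of 14):
  [Tail [Tail e] [Tail [Tail e] [Tail [Tail e] [Tail [Tail h] [Tail h]]]]]
  [Tail [Tail e] [Tail [Tail e] [Tail [Tail [Tail e] [Tail h]] [Tail h]]]]
  [Tail [Tail e] [Tail [Tail [Tail e] [Tail e]] [Tail [Tail h] [Tail h]]]]
  [Tail [Tail e] [Tail [Tail [Tail e] [Tail [Tail e] [Tail h]]] [Tail h]]]
  [Tail [Tail e] [Tail [Tail [Tail [Tail e] [Tail e]] [Tail h]] [Tail h]]]
  [Tail [Tail [Tail e] [Tail e]] [Tail [Tail e] [Tail [Tail h] [Tail h]]]]

14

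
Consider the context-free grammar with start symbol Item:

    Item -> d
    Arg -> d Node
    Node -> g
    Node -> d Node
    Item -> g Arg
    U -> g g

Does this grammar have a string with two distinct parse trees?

Unambiguous

(U is unreachable from Item, so its rules don't affect L(Item).) Restricted to the reachable nonterminals, every rule has the form A → t or A → t B, and no two rules for the same A share a first terminal. The grammar encodes a DFA — one run per string.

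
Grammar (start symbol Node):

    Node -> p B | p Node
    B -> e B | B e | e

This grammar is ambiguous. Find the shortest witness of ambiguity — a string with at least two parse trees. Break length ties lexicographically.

p e e

length 2: no string has ≥2 trees
length 3: p e e has 2 parse trees

Two derivations of p e e:
  Node ⇒ p B ⇒ p e B ⇒ p e e
  Node ⇒ p B ⇒ p B e ⇒ p e e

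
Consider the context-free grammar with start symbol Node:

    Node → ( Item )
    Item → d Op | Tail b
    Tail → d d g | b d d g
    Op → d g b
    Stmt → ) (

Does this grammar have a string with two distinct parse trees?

Witness: ( d d g b )

Derivation 1: Node ⇒ ( Item ) ⇒ ( d Op ) ⇒ ( d d g b )
Derivation 2: Node ⇒ ( Item ) ⇒ ( Tail b ) ⇒ ( d d g b )

Two distinct leftmost derivations for the same string.

Ambiguous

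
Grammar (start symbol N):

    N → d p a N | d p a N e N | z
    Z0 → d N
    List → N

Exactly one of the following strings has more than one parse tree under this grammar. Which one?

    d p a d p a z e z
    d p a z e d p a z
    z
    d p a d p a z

d p a d p a z e z: 2 trees
d p a z e d p a z: 1 tree
z: 1 tree
d p a d p a z: 1 tree

d p a d p a z e z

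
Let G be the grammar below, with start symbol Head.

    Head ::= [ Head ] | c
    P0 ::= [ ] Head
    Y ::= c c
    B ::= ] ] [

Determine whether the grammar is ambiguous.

(P0, Y, B are unreachable from Head, so their rules don't affect L(Head).) L(Head) is { openⁿ atom closeⁿ : n ≥ 0 }. The bracket depth fixes n, and the derivation is forced at every step.

Unambiguous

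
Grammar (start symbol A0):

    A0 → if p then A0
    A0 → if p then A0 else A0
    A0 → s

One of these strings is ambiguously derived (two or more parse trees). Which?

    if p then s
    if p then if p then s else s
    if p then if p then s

if p then if p then s else s

if p then s: 1 tree
if p then if p then s else s: 2 trees
if p then if p then s: 1 tree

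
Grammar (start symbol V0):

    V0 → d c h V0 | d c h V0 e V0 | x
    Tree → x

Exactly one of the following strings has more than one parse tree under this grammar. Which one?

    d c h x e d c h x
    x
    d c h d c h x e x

d c h d c h x e x

d c h x e d c h x: 1 tree
x: 1 tree
d c h d c h x e x: 2 trees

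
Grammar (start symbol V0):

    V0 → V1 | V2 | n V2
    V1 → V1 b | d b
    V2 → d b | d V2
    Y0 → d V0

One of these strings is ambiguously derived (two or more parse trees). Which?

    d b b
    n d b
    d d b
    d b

d b b: 1 tree
n d b: 1 tree
d d b: 1 tree
d b: 2 trees

d b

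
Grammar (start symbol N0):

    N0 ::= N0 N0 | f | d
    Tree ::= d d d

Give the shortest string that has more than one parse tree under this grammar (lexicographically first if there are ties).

length 1: no string has ≥2 trees
length 2: no string has ≥2 trees
length 3: d d d has 2 parse trees

Two derivations of d d d:
  N0 ⇒ N0 N0 ⇒ N0 N0 N0 ⇒ d N0 N0 ⇒ d d N0 ⇒ d d d
  N0 ⇒ N0 N0 ⇒ d N0 ⇒ d N0 N0 ⇒ d d N0 ⇒ d d d

d d d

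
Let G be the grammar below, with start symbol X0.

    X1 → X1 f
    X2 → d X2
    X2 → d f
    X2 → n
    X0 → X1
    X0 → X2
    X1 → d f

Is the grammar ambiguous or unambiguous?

Ambiguous

Witness: d f

Derivation 1: X0 ⇒ X1 ⇒ d f
Derivation 2: X0 ⇒ X2 ⇒ d f

Two distinct leftmost derivations for the same string.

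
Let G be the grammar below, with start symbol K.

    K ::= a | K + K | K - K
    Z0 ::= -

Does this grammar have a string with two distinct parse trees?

Witness: a + a + a

Derivation 1: K ⇒ K + K ⇒ a + K ⇒ a + K + K ⇒ a + a + K ⇒ a + a + a
Derivation 2: K ⇒ K + K ⇒ K + K + K ⇒ a + K + K ⇒ a + a + K ⇒ a + a + a

Two distinct leftmost derivations for the same string.

Ambiguous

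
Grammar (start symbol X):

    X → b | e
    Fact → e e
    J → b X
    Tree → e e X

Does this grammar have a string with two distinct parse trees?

Only X is reachable from X; ignoring the rest: Each reachable nonterminal has at most one production per leading terminal, and all productions are right-linear; the derivation is determined token-by-token.

Unambiguous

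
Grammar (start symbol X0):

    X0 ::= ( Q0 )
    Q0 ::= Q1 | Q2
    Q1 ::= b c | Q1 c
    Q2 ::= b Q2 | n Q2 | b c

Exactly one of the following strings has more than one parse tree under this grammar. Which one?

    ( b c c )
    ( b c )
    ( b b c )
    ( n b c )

( b c c ): 1 tree
( b c ): 2 trees
( b b c ): 1 tree
( n b c ): 1 tree

( b c )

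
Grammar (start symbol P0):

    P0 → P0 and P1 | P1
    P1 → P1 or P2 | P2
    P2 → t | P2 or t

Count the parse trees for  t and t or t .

Parse trees for t and t or t:
  [P0 [P0 [P1 [P2 t]]] and [P1 [P1 [P2 t]] or [P2 t]]]
  [P0 [P0 [P1 [P2 t]]] and [P1 [P2 [P2 t] or t]]]

2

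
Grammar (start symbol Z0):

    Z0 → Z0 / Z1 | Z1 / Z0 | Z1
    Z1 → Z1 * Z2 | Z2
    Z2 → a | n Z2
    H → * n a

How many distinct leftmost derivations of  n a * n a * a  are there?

1

Parse trees for n a * n a * a:
  [Z0 [Z1 [Z1 [Z1 [Z2 n [Z2 a]]] * [Z2 n [Z2 a]]] * [Z2 a]]]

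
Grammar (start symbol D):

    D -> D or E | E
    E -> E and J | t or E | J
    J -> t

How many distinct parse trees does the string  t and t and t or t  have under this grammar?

1

Parse trees for t and t and t or t:
  [D [D [E [E [E [J t]] and [J t]] and [J t]]] or [E [J t]]]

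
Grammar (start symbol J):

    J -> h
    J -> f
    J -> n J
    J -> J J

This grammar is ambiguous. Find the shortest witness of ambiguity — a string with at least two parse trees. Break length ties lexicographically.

length 1: no string has ≥2 trees
length 2: no string has ≥2 trees
length 3: f f f has 2 parse trees

Two derivations of f f f:
  J ⇒ J J ⇒ f J ⇒ f J J ⇒ f f J ⇒ f f f
  J ⇒ J J ⇒ J J J ⇒ f J J ⇒ f f J ⇒ f f f

f f f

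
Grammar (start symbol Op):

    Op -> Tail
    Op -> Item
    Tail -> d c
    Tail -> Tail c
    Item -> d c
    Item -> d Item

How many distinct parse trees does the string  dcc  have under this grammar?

1

Parse trees for dcc:
  [Op [Tail [Tail d c] c]]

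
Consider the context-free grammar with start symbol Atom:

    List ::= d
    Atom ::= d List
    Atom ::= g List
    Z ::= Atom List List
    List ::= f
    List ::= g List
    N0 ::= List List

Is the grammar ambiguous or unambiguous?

(Z, N0 are unreachable from Atom, so their rules don't affect L(Atom).) Each reachable nonterminal has at most one production per leading terminal, and all productions are right-linear; the derivation is determined token-by-token.

Unambiguous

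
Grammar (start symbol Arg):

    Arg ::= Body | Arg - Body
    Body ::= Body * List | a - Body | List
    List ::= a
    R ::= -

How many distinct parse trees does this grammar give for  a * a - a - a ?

Parse trees for a * a - a - a:
  [Arg [Arg [Body [Body [List a]] * [List a]]] - [Body a - [Body [List a]]]]
  [Arg [Arg [Arg [Body [Body [List a]] * [List a]]] - [Body [List a]]] - [Body [List a]]]

2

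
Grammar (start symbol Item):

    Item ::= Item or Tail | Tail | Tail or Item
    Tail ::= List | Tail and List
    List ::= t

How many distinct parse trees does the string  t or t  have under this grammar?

2

Parse trees for t or t:
  [Item [Item [Tail [List t]]] or [Tail [List t]]]
  [Item [Tail [List t]] or [Item [Tail [List t]]]]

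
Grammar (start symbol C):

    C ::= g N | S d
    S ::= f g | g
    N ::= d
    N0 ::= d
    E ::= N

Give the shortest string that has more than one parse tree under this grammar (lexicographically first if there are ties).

g d

length 2: g d has 2 parse trees

Two derivations of g d:
  C ⇒ g N ⇒ g d
  C ⇒ S d ⇒ g d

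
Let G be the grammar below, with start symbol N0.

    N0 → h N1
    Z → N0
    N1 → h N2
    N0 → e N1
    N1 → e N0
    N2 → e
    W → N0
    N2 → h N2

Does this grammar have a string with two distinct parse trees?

Unambiguous

(W, Z are unreachable from N0, so their rules don't affect L(N0).) The reachable rules are right-linear with at most one rule per (nonterminal, next-terminal) pair. Each input token forces the next rule, so parsing is deterministic.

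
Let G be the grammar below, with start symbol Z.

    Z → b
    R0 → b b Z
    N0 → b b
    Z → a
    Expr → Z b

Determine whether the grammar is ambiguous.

Unambiguous

(Expr, R0, N0 are unreachable from Z, so their rules don't affect L(Z).) Restricted to the reachable nonterminals, every rule has the form A → t or A → t B, and no two rules for the same A share a first terminal. The grammar encodes a DFA — one run per string.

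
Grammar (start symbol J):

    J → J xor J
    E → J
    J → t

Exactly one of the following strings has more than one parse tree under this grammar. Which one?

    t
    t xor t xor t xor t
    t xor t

t: 1 tree
t xor t xor t xor t: 5 trees
t xor t: 1 tree

t xor t xor t xor t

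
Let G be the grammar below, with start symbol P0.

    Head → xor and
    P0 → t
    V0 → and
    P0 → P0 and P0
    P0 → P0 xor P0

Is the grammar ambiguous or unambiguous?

Witness: t and t and t

Derivation 1: P0 ⇒ P0 and P0 ⇒ t and P0 ⇒ t and P0 and P0 ⇒ t and t and P0 ⇒ t and t and t
Derivation 2: P0 ⇒ P0 and P0 ⇒ P0 and P0 and P0 ⇒ t and P0 and P0 ⇒ t and t and P0 ⇒ t and t and t

Two distinct leftmost derivations for the same string.

Ambiguous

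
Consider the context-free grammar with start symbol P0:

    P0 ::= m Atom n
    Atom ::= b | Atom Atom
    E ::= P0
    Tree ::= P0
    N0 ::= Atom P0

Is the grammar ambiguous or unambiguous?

Ambiguous

Witness: m b b b n

Derivation 1: P0 ⇒ m Atom n ⇒ m Atom Atom n ⇒ m b Atom n ⇒ m b Atom Atom n ⇒ m b b Atom n ⇒ m b b b n
Derivation 2: P0 ⇒ m Atom n ⇒ m Atom Atom n ⇒ m Atom Atom Atom n ⇒ m b Atom Atom n ⇒ m b b Atom n ⇒ m b b b n

Two distinct leftmost derivations for the same string.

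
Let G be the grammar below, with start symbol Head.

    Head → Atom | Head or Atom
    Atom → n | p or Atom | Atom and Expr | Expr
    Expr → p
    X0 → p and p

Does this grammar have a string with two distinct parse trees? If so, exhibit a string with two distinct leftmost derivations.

Ambiguous

Witness: p or n

Derivation 1: Head ⇒ Atom ⇒ p or Atom ⇒ p or n
Derivation 2: Head ⇒ Head or Atom ⇒ Atom or Atom ⇒ Expr or Atom ⇒ p or Atom ⇒ p or n

Two distinct leftmost derivations for the same string.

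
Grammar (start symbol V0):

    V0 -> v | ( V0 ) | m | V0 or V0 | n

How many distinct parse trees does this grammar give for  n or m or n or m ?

5

Parse trees for n or m or n or m:
  [V0 [V0 n] or [V0 [V0 m] or [V0 [V0 n] or [V0 m]]]]
  [V0 [V0 n] or [V0 [V0 [V0 m] or [V0 n]] or [V0 m]]]
  [V0 [V0 [V0 n] or [V0 m]] or [V0 [V0 n] or [V0 m]]]
  [V0 [V0 [V0 n] or [V0 [V0 m] or [V0 n]]] or [V0 m]]
  [V0 [V0 [V0 [V0 n] or [V0 m]] or [V0 n]] or [V0 m]]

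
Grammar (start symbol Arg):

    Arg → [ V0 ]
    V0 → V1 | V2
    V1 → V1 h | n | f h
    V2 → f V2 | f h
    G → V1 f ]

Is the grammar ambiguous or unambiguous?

Witness: [ f h ]

Derivation 1: Arg ⇒ [ V0 ] ⇒ [ V1 ] ⇒ [ f h ]
Derivation 2: Arg ⇒ [ V0 ] ⇒ [ V2 ] ⇒ [ f h ]

Two distinct leftmost derivations for the same string.

Ambiguous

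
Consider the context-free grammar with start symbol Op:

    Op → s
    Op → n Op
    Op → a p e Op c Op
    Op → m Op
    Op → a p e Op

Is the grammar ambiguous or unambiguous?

Witness: a p e a p e s c s

Derivation 1: Op ⇒ a p e Op c Op ⇒ a p e a p e Op c Op ⇒ a p e a p e s c Op ⇒ a p e a p e s c s
Derivation 2: Op ⇒ a p e Op ⇒ a p e a p e Op c Op ⇒ a p e a p e s c Op ⇒ a p e a p e s c s

Two distinct leftmost derivations for the same string.

Ambiguous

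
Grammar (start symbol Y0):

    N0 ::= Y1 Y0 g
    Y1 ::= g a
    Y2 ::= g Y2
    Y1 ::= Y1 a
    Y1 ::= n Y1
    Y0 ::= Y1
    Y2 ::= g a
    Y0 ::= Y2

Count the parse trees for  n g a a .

2

Parse trees for n g a a:
  [Y0 [Y1 [Y1 n [Y1 g a]] a]]
  [Y0 [Y1 n [Y1 [Y1 g a] a]]]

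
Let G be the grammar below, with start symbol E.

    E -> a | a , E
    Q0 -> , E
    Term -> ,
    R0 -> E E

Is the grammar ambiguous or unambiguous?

Unambiguous

(Q0, Term, R0 are unreachable from E, so their rules don't affect L(E).) The reachable grammar is A → atom sep A | atom. Each atom is followed by either the separator (recurse) or end-of-string (stop) — no choice point.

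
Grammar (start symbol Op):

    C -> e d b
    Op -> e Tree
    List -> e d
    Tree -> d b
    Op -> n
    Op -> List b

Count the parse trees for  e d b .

Parse trees for e d b:
  [Op e [Tree d b]]
  [Op [List e d] b]

2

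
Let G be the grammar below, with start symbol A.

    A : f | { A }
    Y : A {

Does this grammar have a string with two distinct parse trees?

(Y is unreachable from A, so its rules don't affect L(A).) L(A) is { openⁿ atom closeⁿ : n ≥ 0 }. The bracket depth fixes n, and the derivation is forced at every step.

Unambiguous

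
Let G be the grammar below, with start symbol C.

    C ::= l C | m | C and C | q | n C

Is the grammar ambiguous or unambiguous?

Witness: l m and m

Derivation 1: C ⇒ l C ⇒ l C and C ⇒ l m and C ⇒ l m and m
Derivation 2: C ⇒ C and C ⇒ l C and C ⇒ l m and C ⇒ l m and m

Two distinct leftmost derivations for the same string.

Ambiguous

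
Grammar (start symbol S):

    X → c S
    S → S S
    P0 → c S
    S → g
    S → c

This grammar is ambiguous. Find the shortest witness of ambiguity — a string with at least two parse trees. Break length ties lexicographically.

length 1: no string has ≥2 trees
length 2: no string has ≥2 trees
length 3: c c c has 2 parse trees

Two derivations of c c c:
  S ⇒ S S ⇒ S S S ⇒ c S S ⇒ c c S ⇒ c c c
  S ⇒ S S ⇒ c S ⇒ c S S ⇒ c c S ⇒ c c c

c c c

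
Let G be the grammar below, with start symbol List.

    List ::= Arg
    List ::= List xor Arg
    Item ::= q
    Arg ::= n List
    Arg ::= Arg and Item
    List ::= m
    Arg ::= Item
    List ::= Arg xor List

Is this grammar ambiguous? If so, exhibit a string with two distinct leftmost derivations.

Ambiguous

Witness: q xor q

Derivation 1: List ⇒ List xor Arg ⇒ Arg xor Arg ⇒ Item xor Arg ⇒ q xor Arg ⇒ q xor Item ⇒ q xor q
Derivation 2: List ⇒ Arg xor List ⇒ Item xor List ⇒ q xor List ⇒ q xor Arg ⇒ q xor Item ⇒ q xor q

Two distinct leftmost derivations for the same string.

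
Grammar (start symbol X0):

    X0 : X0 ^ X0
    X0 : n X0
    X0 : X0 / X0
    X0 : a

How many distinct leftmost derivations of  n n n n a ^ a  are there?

5

Parse trees for n n n n a ^ a:
  [X0 [X0 n [X0 n [X0 n [X0 n [X0 a]]]]] ^ [X0 a]]
  [X0 n [X0 [X0 n [X0 n [X0 n [X0 a]]]] ^ [X0 a]]]
  [X0 n [X0 n [X0 [X0 n [X0 n [X0 a]]] ^ [X0 a]]]]
  [X0 n [X0 n [X0 n [X0 [X0 n [X0 a]] ^ [X0 a]]]]]
  [X0 n [X0 n [X0 n [X0 n [X0 [X0 a] ^ [X0 a]]]]]]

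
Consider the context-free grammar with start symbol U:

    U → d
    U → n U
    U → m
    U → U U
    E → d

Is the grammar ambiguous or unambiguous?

Ambiguous

Witness: d d d

Derivation 1: U ⇒ U U ⇒ d U ⇒ d U U ⇒ d d U ⇒ d d d
Derivation 2: U ⇒ U U ⇒ U U U ⇒ d U U ⇒ d d U ⇒ d d d

Two distinct leftmost derivations for the same string.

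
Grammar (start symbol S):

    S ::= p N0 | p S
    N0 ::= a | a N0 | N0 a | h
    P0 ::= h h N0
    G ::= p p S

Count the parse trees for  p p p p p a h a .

Parse trees for p p p p p a h a:
  [S p [S p [S p [S p [S p [N0 a [N0 [N0 h] a]]]]]]]
  [S p [S p [S p [S p [S p [N0 [N0 a [N0 h]] a]]]]]]

2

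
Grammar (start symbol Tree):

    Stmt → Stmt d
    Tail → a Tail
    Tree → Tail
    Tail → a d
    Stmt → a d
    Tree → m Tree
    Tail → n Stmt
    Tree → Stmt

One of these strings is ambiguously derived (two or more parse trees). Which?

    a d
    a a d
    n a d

a d

a d: 2 trees
a a d: 1 tree
n a d: 1 tree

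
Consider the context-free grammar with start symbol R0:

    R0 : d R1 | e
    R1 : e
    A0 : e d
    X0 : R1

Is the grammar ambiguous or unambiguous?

Unambiguous

Only R0, R1 are reachable from R0; ignoring the rest: Each reachable nonterminal has at most one production per leading terminal, and all productions are right-linear; the derivation is determined token-by-token.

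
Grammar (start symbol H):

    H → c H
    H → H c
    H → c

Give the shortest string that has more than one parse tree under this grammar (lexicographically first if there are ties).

length 1: no string has ≥2 trees
length 2: c c has 2 parse trees

Two derivations of c c:
  H ⇒ c H ⇒ c c
  H ⇒ H c ⇒ c c

c c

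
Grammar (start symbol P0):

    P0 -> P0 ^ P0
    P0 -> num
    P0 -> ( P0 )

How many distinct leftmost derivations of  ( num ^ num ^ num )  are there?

2

Parse trees for ( num ^ num ^ num ):
  [P0 ( [P0 [P0 num] ^ [P0 [P0 num] ^ [P0 num]]] )]
  [P0 ( [P0 [P0 [P0 num] ^ [P0 num]] ^ [P0 num]] )]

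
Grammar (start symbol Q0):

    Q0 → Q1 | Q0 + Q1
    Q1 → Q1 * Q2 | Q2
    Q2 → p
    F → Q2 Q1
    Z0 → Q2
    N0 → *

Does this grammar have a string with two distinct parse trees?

Unambiguous

Only Q0, Q1, Q2 are reachable from Q0; ignoring the rest: Q0 → Q0 + Q1 | Q1  ;  Q1 → Q1 * Q2 | Q2  — a left-associative chain with Q2 at the bottom. Each string factors uniquely by precedence.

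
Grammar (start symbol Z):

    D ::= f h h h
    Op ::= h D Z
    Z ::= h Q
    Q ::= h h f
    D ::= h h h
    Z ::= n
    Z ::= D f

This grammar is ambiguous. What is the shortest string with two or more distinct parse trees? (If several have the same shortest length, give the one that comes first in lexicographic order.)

length 1: no string has ≥2 trees
length 4: h h h f has 2 parse trees

Two derivations of h h h f:
  Z ⇒ h Q ⇒ h h h f
  Z ⇒ D f ⇒ h h h f

h h h f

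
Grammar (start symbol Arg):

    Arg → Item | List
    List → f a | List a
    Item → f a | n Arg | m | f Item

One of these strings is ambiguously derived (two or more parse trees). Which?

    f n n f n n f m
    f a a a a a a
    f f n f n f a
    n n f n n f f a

f n n f n n f m: 1 tree
f a a a a a a: 1 tree
f f n f n f a: 2 trees
n n f n n f f a: 1 tree

f f n f n f a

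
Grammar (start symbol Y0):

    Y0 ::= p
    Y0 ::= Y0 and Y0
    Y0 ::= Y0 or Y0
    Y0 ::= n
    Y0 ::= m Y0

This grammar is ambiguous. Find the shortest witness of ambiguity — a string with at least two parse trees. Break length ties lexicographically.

length 1: no string has ≥2 trees
length 2: no string has ≥2 trees
length 3: no string has ≥2 trees
length 4: m n and n has 2 parse trees

Two derivations of m n and n:
  Y0 ⇒ Y0 and Y0 ⇒ m Y0 and Y0 ⇒ m n and Y0 ⇒ m n and n
  Y0 ⇒ m Y0 ⇒ m Y0 and Y0 ⇒ m n and Y0 ⇒ m n and n

m n and n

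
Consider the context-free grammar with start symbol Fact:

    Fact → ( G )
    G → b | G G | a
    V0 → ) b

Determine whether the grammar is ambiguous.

Witness: ( a a a )

Derivation 1: Fact ⇒ ( G ) ⇒ ( G G ) ⇒ ( G G G ) ⇒ ( a G G ) ⇒ ( a a G ) ⇒ ( a a a )
Derivation 2: Fact ⇒ ( G ) ⇒ ( G G ) ⇒ ( a G ) ⇒ ( a G G ) ⇒ ( a a G ) ⇒ ( a a a )

Two distinct leftmost derivations for the same string.

Ambiguous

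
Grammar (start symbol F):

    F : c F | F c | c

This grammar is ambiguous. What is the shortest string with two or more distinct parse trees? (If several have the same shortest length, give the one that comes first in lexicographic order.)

length 1: no string has ≥2 trees
length 2: c c has 2 parse trees

Two derivations of c c:
  F ⇒ c F ⇒ c c
  F ⇒ F c ⇒ c c

c c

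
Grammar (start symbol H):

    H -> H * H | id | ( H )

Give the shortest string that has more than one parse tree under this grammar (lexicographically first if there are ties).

length 1: no string has ≥2 trees
length 3: no string has ≥2 trees
length 5: id * id * id has 2 parse trees

Two derivations of id * id * id:
  H ⇒ H * H ⇒ H * H * H ⇒ id * H * H ⇒ id * id * H ⇒ id * id * id
  H ⇒ H * H ⇒ id * H ⇒ id * H * H ⇒ id * id * H ⇒ id * id * id

id * id * id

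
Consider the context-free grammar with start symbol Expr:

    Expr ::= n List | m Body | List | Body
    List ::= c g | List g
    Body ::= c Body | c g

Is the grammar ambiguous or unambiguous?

Witness: c g

Derivation 1: Expr ⇒ List ⇒ c g
Derivation 2: Expr ⇒ Body ⇒ c g

Two distinct leftmost derivations for the same string.

Ambiguous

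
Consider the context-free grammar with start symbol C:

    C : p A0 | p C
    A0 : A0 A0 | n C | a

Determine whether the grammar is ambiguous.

Witness: p a a a

Derivation 1: C ⇒ p A0 ⇒ p A0 A0 ⇒ p A0 A0 A0 ⇒ p a A0 A0 ⇒ p a a A0 ⇒ p a a a
Derivation 2: C ⇒ p A0 ⇒ p A0 A0 ⇒ p a A0 ⇒ p a A0 A0 ⇒ p a a A0 ⇒ p a a a

Two distinct leftmost derivations for the same string.

Ambiguous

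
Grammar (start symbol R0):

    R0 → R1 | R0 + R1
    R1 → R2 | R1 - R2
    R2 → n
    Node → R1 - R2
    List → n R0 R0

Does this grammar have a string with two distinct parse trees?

Unambiguous

Only R0, R1, R2 are reachable from R0; ignoring the rest: R0 → R0 + R1 | R1  ;  R1 → R1 - R2 | R2  — a left-associative chain with R2 at the bottom. Each string factors uniquely by precedence.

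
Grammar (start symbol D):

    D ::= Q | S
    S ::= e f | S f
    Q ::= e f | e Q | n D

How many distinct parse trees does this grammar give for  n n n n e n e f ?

Parse trees for n n n n e n e f:
  [D [Q n [D [Q n [D [Q n [D [Q n [D [Q e [Q n [D [Q e f]]]]]]]]]]]]]
  [D [Q n [D [Q n [D [Q n [D [Q n [D [Q e [Q n [D [S e f]]]]]]]]]]]]]

2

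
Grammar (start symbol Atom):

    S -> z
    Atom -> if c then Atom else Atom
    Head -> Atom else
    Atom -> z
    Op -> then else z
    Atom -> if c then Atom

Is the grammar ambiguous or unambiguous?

Ambiguous

Witness: if c then if c then z else z

Derivation 1: Atom ⇒ if c then Atom else Atom ⇒ if c then if c then Atom else Atom ⇒ if c then if c then z else Atom ⇒ if c then if c then z else z
Derivation 2: Atom ⇒ if c then Atom ⇒ if c then if c then Atom else Atom ⇒ if c then if c then z else Atom ⇒ if c then if c then z else z

Two distinct leftmost derivations for the same string.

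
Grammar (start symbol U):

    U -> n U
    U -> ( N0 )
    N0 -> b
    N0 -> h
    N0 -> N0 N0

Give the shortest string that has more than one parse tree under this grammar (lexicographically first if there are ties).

length 3: no string has ≥2 trees
length 4: no string has ≥2 trees
length 5: ( b b b ) has 2 parse trees

Two derivations of ( b b b ):
  U ⇒ ( N0 ) ⇒ ( N0 N0 ) ⇒ ( b N0 ) ⇒ ( b N0 N0 ) ⇒ ( b b N0 ) ⇒ ( b b b )
  U ⇒ ( N0 ) ⇒ ( N0 N0 ) ⇒ ( N0 N0 N0 ) ⇒ ( b N0 N0 ) ⇒ ( b b N0 ) ⇒ ( b b b )

( b b b )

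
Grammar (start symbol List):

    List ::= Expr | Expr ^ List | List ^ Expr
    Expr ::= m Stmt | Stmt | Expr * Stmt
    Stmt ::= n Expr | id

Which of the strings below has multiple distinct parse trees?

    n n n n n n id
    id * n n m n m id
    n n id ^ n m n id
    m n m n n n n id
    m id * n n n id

n n id ^ n m n id

n n n n n n id: 1 tree
id * n n m n m id: 1 tree
n n id ^ n m n id: 2 trees
m n m n n n n id: 1 tree
m id * n n n id: 1 tree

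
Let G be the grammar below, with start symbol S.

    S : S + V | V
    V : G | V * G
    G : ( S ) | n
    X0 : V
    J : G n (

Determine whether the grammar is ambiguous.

(X0, J are unreachable from S, so their rules don't affect L(S).) The grammar is stratified — S handles '+' (left-recursive), V handles '*', G atoms. Each operator has a fixed associativity and precedence level, so every string has one parse.

Unambiguous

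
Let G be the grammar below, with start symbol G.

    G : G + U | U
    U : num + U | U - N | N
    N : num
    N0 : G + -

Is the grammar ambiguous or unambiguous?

Witness: num + num

Derivation 1: G ⇒ G + U ⇒ U + U ⇒ N + U ⇒ num + U ⇒ num + N ⇒ num + num
Derivation 2: G ⇒ U ⇒ num + U ⇒ num + N ⇒ num + num

Two distinct leftmost derivations for the same string.

Ambiguous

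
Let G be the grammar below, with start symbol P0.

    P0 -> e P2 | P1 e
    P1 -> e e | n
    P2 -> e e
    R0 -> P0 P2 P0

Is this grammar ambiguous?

Witness: e e e

Derivation 1: P0 ⇒ e P2 ⇒ e e e
Derivation 2: P0 ⇒ P1 e ⇒ e e e

Two distinct leftmost derivations for the same string.

Ambiguous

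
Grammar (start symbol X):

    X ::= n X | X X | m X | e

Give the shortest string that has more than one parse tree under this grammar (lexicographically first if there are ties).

length 1: no string has ≥2 trees
length 2: no string has ≥2 trees
length 3: e e e has 2 parse trees

Two derivations of e e e:
  X ⇒ X X ⇒ X X X ⇒ e X X ⇒ e e X ⇒ e e e
  X ⇒ X X ⇒ e X ⇒ e X X ⇒ e e X ⇒ e e e

e e e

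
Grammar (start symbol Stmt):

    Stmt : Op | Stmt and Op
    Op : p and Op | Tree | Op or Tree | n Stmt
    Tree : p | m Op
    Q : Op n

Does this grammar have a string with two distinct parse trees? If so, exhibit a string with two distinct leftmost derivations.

Witness: p and p

Derivation 1: Stmt ⇒ Op ⇒ p and Op ⇒ p and Tree ⇒ p and p
Derivation 2: Stmt ⇒ Stmt and Op ⇒ Op and Op ⇒ Tree and Op ⇒ p and Op ⇒ p and Tree ⇒ p and p

Two distinct leftmost derivations for the same string.

Ambiguous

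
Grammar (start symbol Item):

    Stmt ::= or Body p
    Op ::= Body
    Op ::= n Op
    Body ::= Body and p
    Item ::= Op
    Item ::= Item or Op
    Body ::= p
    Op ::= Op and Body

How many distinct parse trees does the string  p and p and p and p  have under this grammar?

8

Parse trees for p and p and p and p:
  [Item [Op [Body [Body [Body [Body p] and p] and p] and p]]]
  [Item [Op [Op [Body p]] and [Body [Body [Body p] and p] and p]]]
  [Item [Op [Op [Body [Body p] and p]] and [Body [Body p] and p]]]
  [Item [Op [Op [Op [Body p]] and [Body p]] and [Body [Body p] and p]]]
  [Item [Op [Op [Body [Body [Body p] and p] and p]] and [Body p]]]
  [Item [Op [Op [Op [Body p]] and [Body [Body p] and p]] and [Body p]]]
  [Item [Op [Op [Op [Body [Body p] and p]] and [Body p]] and [Body p]]]
  [Item [Op [Op [Op [Op [Body p]] and [Body p]] and [Body p]] and [Body p]]]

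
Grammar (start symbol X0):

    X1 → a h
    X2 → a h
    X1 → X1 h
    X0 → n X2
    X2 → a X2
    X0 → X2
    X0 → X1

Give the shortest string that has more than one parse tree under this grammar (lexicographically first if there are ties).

length 2: a h has 2 parse trees

Two derivations of a h:
  X0 ⇒ X2 ⇒ a h
  X0 ⇒ X1 ⇒ a h

a h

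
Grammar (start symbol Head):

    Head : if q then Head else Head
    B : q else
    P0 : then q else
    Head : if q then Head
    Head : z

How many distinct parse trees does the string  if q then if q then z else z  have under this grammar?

2

Parse trees for if q then if q then z else z:
  [Head if q then [Head if q then [Head z]] else [Head z]]
  [Head if q then [Head if q then [Head z] else [Head z]]]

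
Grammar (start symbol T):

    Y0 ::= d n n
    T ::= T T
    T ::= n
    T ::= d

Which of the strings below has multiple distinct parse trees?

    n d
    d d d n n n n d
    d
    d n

n d: 1 tree
d d d n n n n d: 429 trees
d: 1 tree
d n: 1 tree

d d d n n n n d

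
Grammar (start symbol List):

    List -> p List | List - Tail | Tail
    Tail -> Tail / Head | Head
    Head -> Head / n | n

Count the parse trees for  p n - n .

Parse trees for p n - n:
  [List p [List [List [Tail [Head n]]] - [Tail [Head n]]]]
  [List [List p [List [Tail [Head n]]]] - [Tail [Head n]]]

2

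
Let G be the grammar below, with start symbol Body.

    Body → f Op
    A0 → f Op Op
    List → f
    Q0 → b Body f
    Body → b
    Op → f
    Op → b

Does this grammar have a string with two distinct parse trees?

Unambiguous

Only Body, Op are reachable from Body; ignoring the rest: Each reachable nonterminal has at most one production per leading terminal, and all productions are right-linear; the derivation is determined token-by-token.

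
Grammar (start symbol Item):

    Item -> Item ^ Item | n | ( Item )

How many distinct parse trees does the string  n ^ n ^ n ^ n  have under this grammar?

Parse trees for n ^ n ^ n ^ n:
  [Item [Item n] ^ [Item [Item n] ^ [Item [Item n] ^ [Item n]]]]
  [Item [Item n] ^ [Item [Item [Item n] ^ [Item n]] ^ [Item n]]]
  [Item [Item [Item n] ^ [Item n]] ^ [Item [Item n] ^ [Item n]]]
  [Item [Item [Item n] ^ [Item [Item n] ^ [Item n]]] ^ [Item n]]
  [Item [Item [Item [Item n] ^ [Item n]] ^ [Item n]] ^ [Item n]]

5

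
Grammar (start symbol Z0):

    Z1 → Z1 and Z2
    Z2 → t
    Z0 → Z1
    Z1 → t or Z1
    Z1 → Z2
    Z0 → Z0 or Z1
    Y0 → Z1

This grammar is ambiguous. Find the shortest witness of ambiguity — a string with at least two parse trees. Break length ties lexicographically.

t or t

length 1: no string has ≥2 trees
length 3: t or t has 2 parse trees

Two derivations of t or t:
  Z0 ⇒ Z1 ⇒ t or Z1 ⇒ t or Z2 ⇒ t or t
  Z0 ⇒ Z0 or Z1 ⇒ Z1 or Z1 ⇒ Z2 or Z1 ⇒ t or Z1 ⇒ t or Z2 ⇒ t or t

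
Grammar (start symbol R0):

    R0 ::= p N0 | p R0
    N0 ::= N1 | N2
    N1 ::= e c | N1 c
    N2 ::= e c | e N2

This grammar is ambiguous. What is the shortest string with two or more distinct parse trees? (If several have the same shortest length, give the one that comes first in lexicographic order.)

p e c

length 3: p e c has 2 parse trees

Two derivations of p e c:
  R0 ⇒ p N0 ⇒ p N1 ⇒ p e c
  R0 ⇒ p N0 ⇒ p N2 ⇒ p e c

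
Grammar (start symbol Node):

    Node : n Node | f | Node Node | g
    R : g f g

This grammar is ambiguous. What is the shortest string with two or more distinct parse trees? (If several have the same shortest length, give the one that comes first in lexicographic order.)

f f f

length 1: no string has ≥2 trees
length 2: no string has ≥2 trees
length 3: f f f has 2 parse trees

Two derivations of f f f:
  Node ⇒ Node Node ⇒ f Node ⇒ f Node Node ⇒ f f Node ⇒ f f f
  Node ⇒ Node Node ⇒ Node Node Node ⇒ f Node Node ⇒ f f Node ⇒ f f f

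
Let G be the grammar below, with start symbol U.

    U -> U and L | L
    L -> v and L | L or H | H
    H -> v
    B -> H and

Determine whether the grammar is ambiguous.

Ambiguous

Witness: v and v

Derivation 1: U ⇒ U and L ⇒ L and L ⇒ H and L ⇒ v and L ⇒ v and H ⇒ v and v
Derivation 2: U ⇒ L ⇒ v and L ⇒ v and H ⇒ v and v

Two distinct leftmost derivations for the same string.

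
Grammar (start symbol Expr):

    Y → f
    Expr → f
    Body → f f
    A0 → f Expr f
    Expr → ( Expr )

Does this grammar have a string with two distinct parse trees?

Only Expr is reachable from Expr; ignoring the rest: Each string is a nest of matched brackets around a single atom. An opening bracket forces the recursive rule; an atom forces the base rule.

Unambiguous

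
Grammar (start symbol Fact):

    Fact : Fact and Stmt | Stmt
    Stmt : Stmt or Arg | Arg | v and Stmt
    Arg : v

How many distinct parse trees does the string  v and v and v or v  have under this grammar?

7

Parse trees for v and v and v or v:
  [Fact [Fact [Stmt [Arg v]]] and [Stmt [Stmt v and [Stmt [Arg v]]] or [Arg v]]]
  [Fact [Fact [Stmt [Arg v]]] and [Stmt v and [Stmt [Stmt [Arg v]] or [Arg v]]]]
  [Fact [Fact [Fact [Stmt [Arg v]]] and [Stmt [Arg v]]] and [Stmt [Stmt [Arg v]] or [Arg v]]]
  [Fact [Fact [Stmt v and [Stmt [Arg v]]]] and [Stmt [Stmt [Arg v]] or [Arg v]]]
  [Fact [Stmt [Stmt v and [Stmt v and [Stmt [Arg v]]]] or [Arg v]]]
  [Fact [Stmt v and [Stmt [Stmt v and [Stmt [Arg v]]] or [Arg v]]]]
  [Fact [Stmt v and [Stmt v and [Stmt [Stmt [Arg v]] or [Arg v]]]]]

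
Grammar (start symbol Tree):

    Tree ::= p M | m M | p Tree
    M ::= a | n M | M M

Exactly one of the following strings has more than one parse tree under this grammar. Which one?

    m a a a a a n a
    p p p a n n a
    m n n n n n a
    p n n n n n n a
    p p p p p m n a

m a a a a a n a

m a a a a a n a: 42 trees
p p p a n n a: 1 tree
m n n n n n a: 1 tree
p n n n n n n a: 1 tree
p p p p p m n a: 1 tree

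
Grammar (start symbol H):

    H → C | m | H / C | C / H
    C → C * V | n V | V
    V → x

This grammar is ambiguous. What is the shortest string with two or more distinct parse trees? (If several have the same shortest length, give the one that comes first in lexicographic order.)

length 1: no string has ≥2 trees
length 2: no string has ≥2 trees
length 3: x / x has 2 parse trees

Two derivations of x / x:
  H ⇒ H / C ⇒ C / C ⇒ V / C ⇒ x / C ⇒ x / V ⇒ x / x
  H ⇒ C / H ⇒ V / H ⇒ x / H ⇒ x / C ⇒ x / V ⇒ x / x

x / x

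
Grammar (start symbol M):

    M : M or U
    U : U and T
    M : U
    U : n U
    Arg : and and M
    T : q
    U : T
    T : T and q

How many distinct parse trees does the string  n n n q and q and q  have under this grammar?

Parse trees for n n n q and q and q (showing first 6 of 19):
  [M [U [U n [U n [U n [U [T q]]]]] and [T [T q] and q]]]
  [M [U [U [U n [U n [U n [U [T q]]]]] and [T q]] and [T q]]]
  [M [U [U n [U [U n [U n [U [T q]]]] and [T q]]] and [T q]]]
  [M [U [U n [U n [U [U n [U [T q]]] and [T q]]]] and [T q]]]
  [M [U [U n [U n [U n [U [U [T q]] and [T q]]]]] and [T q]]]
  [M [U [U n [U n [U n [U [T [T q] and q]]]]] and [T q]]]

19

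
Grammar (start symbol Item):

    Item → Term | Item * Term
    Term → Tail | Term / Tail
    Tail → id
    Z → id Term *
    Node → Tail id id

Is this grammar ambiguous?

Only Item, Term, Tail are reachable from Item; ignoring the rest: Item → Item * Term | Term  ;  Term → Term / Tail | Tail  — a left-associative chain with Tail at the bottom. Each string factors uniquely by precedence.

Unambiguous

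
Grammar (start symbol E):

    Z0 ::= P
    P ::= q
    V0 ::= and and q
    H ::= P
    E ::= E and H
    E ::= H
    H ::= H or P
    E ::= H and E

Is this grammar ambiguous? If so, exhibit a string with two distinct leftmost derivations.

Ambiguous

Witness: q and q

Derivation 1: E ⇒ E and H ⇒ H and H ⇒ P and H ⇒ q and H ⇒ q and P ⇒ q and q
Derivation 2: E ⇒ H and E ⇒ P and E ⇒ q and E ⇒ q and H ⇒ q and P ⇒ q and q

Two distinct leftmost derivations for the same string.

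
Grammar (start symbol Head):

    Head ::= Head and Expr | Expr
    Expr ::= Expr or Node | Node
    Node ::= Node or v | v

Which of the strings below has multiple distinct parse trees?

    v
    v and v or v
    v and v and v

v and v or v

v: 1 tree
v and v or v: 2 trees
v and v and v: 1 tree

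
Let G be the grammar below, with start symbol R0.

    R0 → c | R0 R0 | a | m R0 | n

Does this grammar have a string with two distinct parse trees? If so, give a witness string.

Ambiguous

Witness: a a a

Derivation 1: R0 ⇒ R0 R0 ⇒ R0 R0 R0 ⇒ a R0 R0 ⇒ a a R0 ⇒ a a a
Derivation 2: R0 ⇒ R0 R0 ⇒ a R0 ⇒ a R0 R0 ⇒ a a R0 ⇒ a a a

Two distinct leftmost derivations for the same string.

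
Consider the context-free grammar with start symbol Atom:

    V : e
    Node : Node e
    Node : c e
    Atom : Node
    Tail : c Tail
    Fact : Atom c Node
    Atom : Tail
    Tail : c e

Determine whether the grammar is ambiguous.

Witness: c e

Derivation 1: Atom ⇒ Node ⇒ c e
Derivation 2: Atom ⇒ Tail ⇒ c e

Two distinct leftmost derivations for the same string.

Ambiguous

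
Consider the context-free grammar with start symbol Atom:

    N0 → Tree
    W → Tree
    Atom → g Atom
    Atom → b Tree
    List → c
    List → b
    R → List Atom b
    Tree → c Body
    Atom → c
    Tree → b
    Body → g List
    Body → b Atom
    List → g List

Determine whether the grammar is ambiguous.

(W, R, N0 are unreachable from Atom, so their rules don't affect L(Atom).) Each reachable nonterminal has at most one production per leading terminal, and all productions are right-linear; the derivation is determined token-by-token.

Unambiguous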